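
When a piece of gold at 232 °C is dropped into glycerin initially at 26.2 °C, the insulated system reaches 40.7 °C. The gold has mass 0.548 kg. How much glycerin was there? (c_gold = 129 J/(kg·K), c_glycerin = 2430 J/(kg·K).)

Energy conservation, ΣQ = 0:
0.548×129×(40.7 − 232) + m×2430×(40.7 − 26.2) = 0
35235 m = 13523
m = 13523/35235 ≈ 0.3838 kg

m ≈ 0.384 kg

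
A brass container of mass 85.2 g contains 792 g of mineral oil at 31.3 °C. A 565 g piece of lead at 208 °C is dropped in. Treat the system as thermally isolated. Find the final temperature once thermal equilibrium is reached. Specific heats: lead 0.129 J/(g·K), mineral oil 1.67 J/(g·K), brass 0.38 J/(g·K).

T_f ≈ 40.3 °C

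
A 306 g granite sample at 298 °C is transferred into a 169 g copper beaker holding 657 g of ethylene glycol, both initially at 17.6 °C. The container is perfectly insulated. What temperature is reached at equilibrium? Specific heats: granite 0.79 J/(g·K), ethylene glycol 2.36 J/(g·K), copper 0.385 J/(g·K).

Conservation of energy gives ΣQ = 0:
306*0.79*(T − 298) + 657*2.36*(T − 17.6) + 169*0.385*(T − 17.6) = 0
(241.74 + 1550.5 + 65.06) T = 241.74*298 + 1550.5*17.6 + 65.06*17.6
T = 100473 / 1857.3 = 54.1 °C

T_f ≈ 54.1 °C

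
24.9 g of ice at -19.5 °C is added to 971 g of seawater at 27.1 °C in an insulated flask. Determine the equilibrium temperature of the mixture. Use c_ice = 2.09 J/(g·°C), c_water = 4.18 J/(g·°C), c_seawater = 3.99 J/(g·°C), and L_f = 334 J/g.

Net heat exchanged in the isolated system is zero:
warm ice to 0 °C: 24.9×2.09×(0 − (-19.5)) = 1014.8; latent heat to melt: 24.9×334 = 8316.6; meltwater 0→T: 24.9×4.18×T = 104.08 T; seawater: 3874.3(T − 27.1)
3978.4 T = 104993 − 9331.4 = 95662
T ≈ 24.05 °C. Since T > 0 °C, the all-ice-melts assumption holds.

T_f ≈ 24.0 °C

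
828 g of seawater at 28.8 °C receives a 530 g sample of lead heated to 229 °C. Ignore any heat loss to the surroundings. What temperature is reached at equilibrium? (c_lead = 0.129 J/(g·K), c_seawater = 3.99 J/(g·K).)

T_f ≈ 32.9 °C

Set heat shed by the hot body equal to heat absorbed by the cold body:
530×0.129×(229 − T) = 828×3.99×(T − 28.8)
68.37(229 − T) = 3303.7(T − 28.8)
3372.1 T = 110804  ⇒  T ≈ 32.86 °C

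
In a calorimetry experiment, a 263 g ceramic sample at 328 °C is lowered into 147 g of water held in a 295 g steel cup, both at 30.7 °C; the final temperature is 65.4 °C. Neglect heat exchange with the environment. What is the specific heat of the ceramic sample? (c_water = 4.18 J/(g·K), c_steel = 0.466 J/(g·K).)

c ≈ 0.378 J/(g·K)

Energy conservation, ΣQ = 0:
263×c×(65.4 − 328) + 147×4.18×(65.4 − 30.7) + 295×0.466×(65.4 − 30.7) = 0
-69064 c = -26092
c = -26092/-69064 ≈ 0.3778 J/(g·K)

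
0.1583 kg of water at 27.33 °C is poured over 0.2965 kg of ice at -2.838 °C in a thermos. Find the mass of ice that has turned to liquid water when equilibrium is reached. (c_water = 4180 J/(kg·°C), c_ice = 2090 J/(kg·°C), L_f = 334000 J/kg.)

Heat available from the water dropping to 0 °C: 0.1583·4180·27.33 = 18084 J.
Of that, 0.2965·2090·2.838 = 1758.7 J goes to bring the ice to 0 °C, leaving 16325 J.
To melt every bit of ice: 0.2965·334000 = 99031 J.
16325 J < 99031 J, so only part of the ice melts and the system sits at 0 °C.
m_melted·334000 = 16325  ⇒  m_melted ≈ 0.04888 kg.

m_melted ≈ 0.0489 kg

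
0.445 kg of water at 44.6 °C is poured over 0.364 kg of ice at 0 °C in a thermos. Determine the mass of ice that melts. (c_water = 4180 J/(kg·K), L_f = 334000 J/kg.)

Heat available from the water dropping to 0 °C: 0.445×4180×44.6 = 82960 J.
Fully melting the ice requires m_ice L_f = 0.364×334000 = 121576 J.
Since 82960 < 121576 J, not all the ice melts; equilibrium is at 0 °C.
Mass melted = 82960/334000 ≈ 0.2484 kg.

m_melted ≈ 0.248 kg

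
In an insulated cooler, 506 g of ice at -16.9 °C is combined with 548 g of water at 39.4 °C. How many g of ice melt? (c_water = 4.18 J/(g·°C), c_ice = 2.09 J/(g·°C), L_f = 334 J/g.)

Water can give up m c ΔT = 548×4.18×39.4 = 90251 J before reaching 0 °C.
Warming the ice to 0 °C takes 506×2.09×16.9 = 17872 J, leaving 72379 J for melting.
Fully melting the ice requires m_ice L_f = 506×334 = 169004 J.
Since 72379 < 169004 J, not all the ice melts; equilibrium is at 0 °C.
Mass melted = 72379/334 ≈ 216.7 g.

m_melted ≈ 217 g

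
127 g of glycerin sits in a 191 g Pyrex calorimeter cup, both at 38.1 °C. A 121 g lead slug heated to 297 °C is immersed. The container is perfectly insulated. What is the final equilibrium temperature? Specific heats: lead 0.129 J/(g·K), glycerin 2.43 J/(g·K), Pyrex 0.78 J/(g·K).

T_f ≈ 46.6 °C

Conservation of energy gives ΣQ = 0:
121·0.129·(T − 297) + 127·2.43·(T − 38.1) + 191·0.78·(T − 38.1) = 0
15.61(T − 297) + 308.61(T − 38.1) + 148.98(T − 38.1) = 0
(15.61 + 308.61 + 148.98) T = 15.61·297 + 308.61·38.1 + 148.98·38.1
T = 22070 / 473.2 = 46.6 °C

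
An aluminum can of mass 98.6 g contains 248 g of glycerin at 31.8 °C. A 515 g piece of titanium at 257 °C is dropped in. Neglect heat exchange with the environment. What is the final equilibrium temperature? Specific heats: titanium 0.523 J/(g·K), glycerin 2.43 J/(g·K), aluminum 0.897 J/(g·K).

T_f ≈ 95.0 °C

Taking heat into each body as positive, Σ m c ΔT = 0:
515·0.523·(T − 257) + 248·2.43·(T − 31.8) + 98.6·0.897·(T − 31.8) = 0
269.35(T − 257) + 602.64(T − 31.8) + 88.44(T − 31.8) = 0
960.43 T = 91198
T ≈ 94.96 °C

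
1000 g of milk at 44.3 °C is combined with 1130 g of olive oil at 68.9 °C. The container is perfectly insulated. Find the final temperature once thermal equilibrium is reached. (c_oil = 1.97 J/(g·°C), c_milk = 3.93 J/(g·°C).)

T_f ≈ 53.2 °C

Energy conservation, ΣQ = 0:
1130*1.97*(T − 68.9) + 1000*3.93*(T − 44.3) = 0
2226.1(T − 68.9) + 3930(T − 44.3) = 0
6156.1 T = 327477
T = 327477/6156.1 ≈ 53.20 °C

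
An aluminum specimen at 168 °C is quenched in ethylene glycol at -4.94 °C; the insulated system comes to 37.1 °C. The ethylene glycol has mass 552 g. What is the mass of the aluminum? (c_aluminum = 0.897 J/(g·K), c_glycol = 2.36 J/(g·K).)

Energy conservation, ΣQ = 0:
m×0.897×(37.1 − 168) + 552×2.36×(37.1 − (-4.94)) = 0
-117.42 m = -54766
m = -54766/-117.42 ≈ 466.4 g

m ≈ 466 g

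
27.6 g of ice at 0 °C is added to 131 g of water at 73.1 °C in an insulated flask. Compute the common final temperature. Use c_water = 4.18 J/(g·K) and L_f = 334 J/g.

Net heat exchanged in the isolated system is zero:
melt ice: 27.6·334 = 9218.4; meltwater 0→T: 27.6·4.18·T = 115.37 T; water: 547.58(T − 73.1)
662.95 T = 40028 − 9218.4 = 30810
T ≈ 46.47 °C — above 0 °C, consistent with complete melting.

T_f ≈ 46.5 °C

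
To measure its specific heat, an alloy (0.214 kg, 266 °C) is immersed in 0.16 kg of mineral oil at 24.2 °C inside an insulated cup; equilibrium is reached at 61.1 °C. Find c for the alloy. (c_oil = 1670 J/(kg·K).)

c ≈ 225 J/(kg·K)

Heat lost by the alloy = heat gained by the oil:
0.214×c×(266 − 61.1) = 0.16×1670×(61.1 − 24.2)
43.85 c = 9859.7  ⇒  c ≈ 224.9 J/(kg·K)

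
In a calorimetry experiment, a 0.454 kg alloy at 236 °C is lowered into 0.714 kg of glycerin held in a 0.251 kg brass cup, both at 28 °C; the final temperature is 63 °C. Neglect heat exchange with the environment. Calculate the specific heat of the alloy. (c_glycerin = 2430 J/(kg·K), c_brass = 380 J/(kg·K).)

c ≈ 816 J/(kg·K)

Energy conservation, ΣQ = 0:
0.454×c×(63 − 236) + 0.714×2430×(63 − 28) + 0.251×380×(63 − 28) = 0
-78.54 c = -64064
c = -64064/-78.54 ≈ 815.7 J/(kg·K)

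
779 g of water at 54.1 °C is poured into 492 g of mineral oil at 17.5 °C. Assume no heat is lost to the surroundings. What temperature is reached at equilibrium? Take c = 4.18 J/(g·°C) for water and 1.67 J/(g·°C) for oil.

T_f ≈ 46.7 °C

Taking heat into each body as positive, Σ m c ΔT = 0:
779·4.18·(T − 54.1) + 492·1.67·(T − 17.5) = 0
3256.2(T − 54.1) + 821.64(T − 17.5) = 0
4077.9 T = 190540
T ≈ 46.73 °C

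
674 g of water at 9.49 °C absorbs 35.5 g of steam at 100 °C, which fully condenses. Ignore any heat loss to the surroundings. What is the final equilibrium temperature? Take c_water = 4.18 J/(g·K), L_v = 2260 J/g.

Energy conservation, ΣQ = 0:
steam→water at 100 °C releases m L_v = 35.5×2260 = 80230
  condensed water 100 °C→T: 148.39(T − 100)
  water warms: 674×4.18×(T − 9.49) = 2817.3(T − 9.49)
2965.7 T = 80230 + 14839 + 26736 = 121805
T ≈ 41.07 °C (< 100 °C, so full condensation is consistent).

T_f ≈ 41.1 °C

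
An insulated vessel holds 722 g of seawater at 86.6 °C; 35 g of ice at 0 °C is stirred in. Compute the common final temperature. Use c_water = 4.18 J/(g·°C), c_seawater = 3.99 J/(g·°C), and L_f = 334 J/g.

T_f ≈ 78.6 °C

Sum of m c ΔT and latent-heat terms is zero:
fusion: m_ice L_f = 35×334 = 11690
  meltwater 0→T: 35×4.18×T = 146.3 T
  seawater: 2880.8(T − 86.6)
3027.1 T = 249476 − 11690 = 237786
T ≈ 78.55 °C. Since T > 0 °C, the all-ice-melts assumption holds.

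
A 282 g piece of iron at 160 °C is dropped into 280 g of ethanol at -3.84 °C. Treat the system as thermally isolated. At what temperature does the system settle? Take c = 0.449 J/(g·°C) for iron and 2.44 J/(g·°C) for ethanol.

T_f ≈ 21.8 °C

Setting the total heat transfer to zero:
282·0.449·(T − 160) + 280·2.44·(T − (-3.84)) = 0
126.62(T − 160) + 683.2(T − (-3.84)) = 0
(126.62 + 683.2) T = 126.62·160 + 683.2·(-3.84)
T ≈ 21.78 °C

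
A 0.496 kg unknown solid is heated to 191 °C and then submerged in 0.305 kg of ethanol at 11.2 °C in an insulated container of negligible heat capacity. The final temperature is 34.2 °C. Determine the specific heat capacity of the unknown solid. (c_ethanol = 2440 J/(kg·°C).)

c ≈ 220 J/(kg·°C)

m_s c (T_s − T_f) = m_ethanol c_ethanol (T_f − T_0):
0.496×c×(191 − 34.2) = 0.305×2440×(34.2 − 11.2)
77.77 c = 17117  ⇒  c ≈ 220.1 J/(kg·°C)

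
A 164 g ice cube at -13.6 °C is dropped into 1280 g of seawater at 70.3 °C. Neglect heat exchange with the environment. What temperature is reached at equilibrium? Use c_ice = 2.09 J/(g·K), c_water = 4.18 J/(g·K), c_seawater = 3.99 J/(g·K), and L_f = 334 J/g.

T_f ≈ 51.7 °C

Energy balance with sensible and latent terms:
ice -13.6→0 °C: 164·2.09·13.6 = 4661.5; melt ice: 164·334 = 54776; warm the meltwater: 685.52 T; seawater cools: 1280·3.99·(T − 70.3) = 5107.2(T − 70.3)
5792.7 T = 359036 − 59438 = 299599
T ≈ 51.72 °C — above 0 °C, consistent with complete melting.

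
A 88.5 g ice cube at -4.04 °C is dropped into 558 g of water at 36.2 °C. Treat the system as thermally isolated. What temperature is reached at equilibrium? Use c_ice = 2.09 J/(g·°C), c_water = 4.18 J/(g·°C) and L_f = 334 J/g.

T_f ≈ 20.0 °C

Energy balance with sensible and latent terms:
warm ice to 0 °C: 88.5×2.09×(0 − (-4.04)) = 747.26
  latent heat to melt: 88.5×334 = 29559
  warm the meltwater: 369.93 T
  water cools: 558×4.18×(T − 36.2) = 2332.4(T − 36.2)
2702.4 T = 84434 − 30306 = 54128
T ≈ 20.03 °C. Since T > 0 °C, the all-ice-melts assumption holds.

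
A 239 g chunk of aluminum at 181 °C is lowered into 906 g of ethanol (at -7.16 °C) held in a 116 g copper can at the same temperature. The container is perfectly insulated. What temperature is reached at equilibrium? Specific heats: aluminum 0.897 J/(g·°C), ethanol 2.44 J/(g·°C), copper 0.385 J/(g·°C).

Net heat exchanged in the isolated system is zero:
239×0.897×(T − 181) + 906×2.44×(T − (-7.16)) + 116×0.385×(T − (-7.16)) = 0
2469.7 T = 22655
T ≈ 9.17 °C

T_f ≈ 9.2 °C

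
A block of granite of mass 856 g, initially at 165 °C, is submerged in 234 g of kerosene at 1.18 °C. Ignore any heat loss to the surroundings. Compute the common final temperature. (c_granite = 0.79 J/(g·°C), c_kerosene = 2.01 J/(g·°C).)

T_f ≈ 97.8 °C

T_f = Σ m_i c_i T_i / Σ m_i c_i:
T_f = (676.24*165 + 470.34*1.18) / (676.24 + 470.34)
    = 112135 / 1146.6 ≈ 97.80 °C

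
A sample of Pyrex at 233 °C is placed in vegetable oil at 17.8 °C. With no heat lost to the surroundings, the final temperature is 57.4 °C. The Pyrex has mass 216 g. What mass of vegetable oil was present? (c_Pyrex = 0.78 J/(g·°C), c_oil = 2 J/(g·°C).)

m ≈ 374 g

Net heat exchanged in the isolated system is zero:
216·0.78·(57.4 − 233) + m·2·(57.4 − 17.8) = 0
79.2 m = 29585
m = 29585/79.2 ≈ 373.5 g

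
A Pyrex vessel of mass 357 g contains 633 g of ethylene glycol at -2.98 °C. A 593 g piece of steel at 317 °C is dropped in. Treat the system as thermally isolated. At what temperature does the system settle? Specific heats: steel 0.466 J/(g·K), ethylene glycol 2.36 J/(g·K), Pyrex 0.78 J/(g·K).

T_f ≈ 40.2 °C

Conservation of energy gives ΣQ = 0:
593*0.466*(T − 317) + 633*2.36*(T − (-2.98)) + 357*0.78*(T − (-2.98)) = 0
(276.34 + 1493.9 + 278.46) T = 276.34*317 + 1493.9*(-2.98) + 278.46*(-2.98)
T = 82318/2048.7 ≈ 40.18 °C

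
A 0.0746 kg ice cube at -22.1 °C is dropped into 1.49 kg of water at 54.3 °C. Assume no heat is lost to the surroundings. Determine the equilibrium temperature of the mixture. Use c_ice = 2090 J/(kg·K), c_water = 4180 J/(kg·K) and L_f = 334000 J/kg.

T_f ≈ 47.4 °C

Taking heat into each body as positive, Σ m c ΔT = 0:
warm ice to 0 °C: 0.0746×2090×(0 − (-22.1)) = 3445.7
  fusion: m_ice L_f = 0.0746×334000 = 24916
  warm the meltwater: 311.83 T
  water cools: 1.49×4180×(T − 54.3) = 6228.2(T − 54.3)
6540 T = 338191 − 28362 = 309829
T ≈ 47.37 °C (positive, so assuming full melt was valid).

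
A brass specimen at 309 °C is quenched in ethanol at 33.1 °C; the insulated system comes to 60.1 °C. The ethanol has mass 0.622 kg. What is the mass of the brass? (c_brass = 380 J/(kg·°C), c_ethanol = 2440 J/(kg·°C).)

m ≈ 0.433 kg

|Q_brass| = |Q_ethanol|:
m·380·(309 − 60.1) = 0.622·2440·(60.1 − 33.1)
94582 m = 40977  ⇒  m ≈ 0.4332 kg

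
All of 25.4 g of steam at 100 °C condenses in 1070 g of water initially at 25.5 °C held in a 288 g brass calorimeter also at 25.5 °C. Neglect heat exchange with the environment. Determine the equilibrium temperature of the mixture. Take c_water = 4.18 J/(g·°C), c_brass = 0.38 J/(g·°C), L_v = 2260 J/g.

T_f ≈ 39.4 °C

Conservation of energy gives ΣQ = 0:
condense steam: −25.4×2260 = −57404; condensed water 100 °C→T: 106.17(T − 100); water warms: 1070×4.18×(T − 25.5) = 4472.6(T − 25.5); cup: 109.44(T − 25.5)
4688.2 T = 57404 + 10617 + 116842 = 184863
T ≈ 39.43 °C, under the boiling point, so the assumption holds.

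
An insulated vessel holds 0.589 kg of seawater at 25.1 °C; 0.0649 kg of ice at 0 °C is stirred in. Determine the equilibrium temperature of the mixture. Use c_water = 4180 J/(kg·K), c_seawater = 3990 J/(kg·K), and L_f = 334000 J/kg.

T_f ≈ 14.2 °C

Sum of m c ΔT and latent-heat terms is zero:
melt ice: 0.0649×334000 = 21677; meltwater 0→T: 0.0649×4180×T = 271.28 T; seawater: 2350.1(T − 25.1)
2621.4 T = 58988 − 21677 = 37311
T ≈ 14.23 °C (positive, so assuming full melt was valid).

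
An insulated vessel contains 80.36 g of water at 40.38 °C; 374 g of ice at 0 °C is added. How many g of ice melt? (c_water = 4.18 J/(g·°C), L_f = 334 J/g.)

Heat available from the water dropping to 0 °C: 80.36×4.18×40.38 = 13564 J.
To melt every bit of ice: 374×334 = 124916 J.
Since 13564 < 124916 J, not all the ice melts; equilibrium is at 0 °C.
Mass melted = 13564/334 ≈ 40.61 g.

m_melted ≈ 40.6 g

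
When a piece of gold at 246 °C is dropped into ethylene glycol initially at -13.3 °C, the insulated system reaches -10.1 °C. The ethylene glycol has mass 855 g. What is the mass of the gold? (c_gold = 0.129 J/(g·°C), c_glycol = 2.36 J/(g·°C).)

m ≈ 195 g

Conservation of energy gives ΣQ = 0:
m·0.129·(-10.1 − 246) + 855·2.36·(-10.1 − (-13.3)) = 0
-33.04 m = -6457
m = -6457/-33.04 ≈ 195.4 g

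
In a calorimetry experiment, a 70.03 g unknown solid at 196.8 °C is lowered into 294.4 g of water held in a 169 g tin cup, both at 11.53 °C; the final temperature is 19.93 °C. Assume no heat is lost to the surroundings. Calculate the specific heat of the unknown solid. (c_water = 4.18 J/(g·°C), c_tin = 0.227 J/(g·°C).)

c ≈ 0.861 J/(g·°C)

Let T be the final temperature. ΣQ_i = 0:
70.03×c×(19.93 − 196.8) + 294.4×4.18×(19.93 − 11.53) + 169×0.227×(19.93 − 11.53) = 0
-12386 c = -10659
c = -10659/-12386 ≈ 0.8606 J/(g·°C)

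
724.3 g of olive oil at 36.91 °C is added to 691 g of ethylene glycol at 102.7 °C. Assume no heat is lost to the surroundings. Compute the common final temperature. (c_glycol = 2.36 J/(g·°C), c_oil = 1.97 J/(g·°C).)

T_f ≈ 72.0 °C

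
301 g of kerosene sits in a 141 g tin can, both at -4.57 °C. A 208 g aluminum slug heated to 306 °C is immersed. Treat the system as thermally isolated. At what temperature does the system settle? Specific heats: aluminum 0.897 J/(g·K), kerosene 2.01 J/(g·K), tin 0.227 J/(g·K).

Heat gained plus heat lost sum to zero:
208*0.897*(T − 306) + 301*2.01*(T − (-4.57)) + 141*0.227*(T − (-4.57)) = 0
823.59 T = 54181
T ≈ 65.79 °C

T_f ≈ 65.8 °C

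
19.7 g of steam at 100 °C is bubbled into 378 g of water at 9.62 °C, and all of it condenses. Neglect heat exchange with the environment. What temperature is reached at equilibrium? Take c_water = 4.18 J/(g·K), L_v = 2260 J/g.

Taking heat into each body as positive, Σ m c ΔT = 0:
latent heat released on condensation: 19.7·2260 = 44522; condensate cools 100→T: 19.7·4.18·(T − 100) = 82.35(T − 100); original water: 1580(T − 9.62)
1662.4 T = 44522 + 8234.6 + 15200 = 67957
T ≈ 40.88 °C — below 100 °C, confirming all the steam condensed.

T_f ≈ 40.9 °C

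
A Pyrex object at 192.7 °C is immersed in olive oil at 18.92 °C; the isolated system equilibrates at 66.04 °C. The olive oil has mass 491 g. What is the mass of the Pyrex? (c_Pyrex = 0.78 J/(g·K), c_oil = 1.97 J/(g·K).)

m ≈ 461 g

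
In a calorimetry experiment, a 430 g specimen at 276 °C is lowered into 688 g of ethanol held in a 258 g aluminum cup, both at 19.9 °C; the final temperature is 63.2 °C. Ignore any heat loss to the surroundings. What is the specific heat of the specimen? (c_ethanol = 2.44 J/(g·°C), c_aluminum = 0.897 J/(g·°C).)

c ≈ 0.904 J/(g·°C)

Taking heat into each body as positive, Σ m c ΔT = 0:
430·c·(63.2 − 276) + 688·2.44·(63.2 − 19.9) + 258·0.897·(63.2 − 19.9) = 0
-91504 c = -82709
c = -82709/-91504 ≈ 0.9039 J/(g·°C)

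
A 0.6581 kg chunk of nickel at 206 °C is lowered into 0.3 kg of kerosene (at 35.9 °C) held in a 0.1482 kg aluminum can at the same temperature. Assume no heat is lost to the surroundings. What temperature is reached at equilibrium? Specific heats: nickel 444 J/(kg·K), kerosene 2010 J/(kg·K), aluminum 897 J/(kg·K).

Heat gained plus heat lost sum to zero:
0.6581*444*(T − 206) + 0.3*2010*(T − 35.9) + 0.1482*897*(T − 35.9) = 0
1028.1 T = 86613
T = 86613/1028.1 ≈ 84.24 °C

T_f ≈ 84.2 °C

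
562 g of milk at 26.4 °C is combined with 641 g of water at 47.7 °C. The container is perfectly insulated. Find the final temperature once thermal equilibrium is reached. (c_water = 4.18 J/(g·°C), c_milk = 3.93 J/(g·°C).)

T_f is the heat-capacity-weighted average of the initial temperatures:
T_f = (2679.4×47.7 + 2208.7×26.4) / (2679.4 + 2208.7)
    = 186115 / 4888 ≈ 38.08 °C

T_f ≈ 38.1 °C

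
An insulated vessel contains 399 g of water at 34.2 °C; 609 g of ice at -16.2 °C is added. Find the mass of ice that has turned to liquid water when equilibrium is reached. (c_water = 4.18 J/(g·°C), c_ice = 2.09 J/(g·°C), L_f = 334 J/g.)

m_melted ≈ 109 g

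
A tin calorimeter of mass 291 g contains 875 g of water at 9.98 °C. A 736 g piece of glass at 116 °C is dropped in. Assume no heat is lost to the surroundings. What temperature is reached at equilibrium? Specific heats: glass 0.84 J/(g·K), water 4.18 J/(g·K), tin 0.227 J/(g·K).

Setting the total heat transfer to zero:
736·0.84·(T − 116) + 875·4.18·(T − 9.98) + 291·0.227·(T − 9.98) = 0
4341.8 T = 108877
T = 108877 / 4341.8 = 25.1 °C

T_f ≈ 25.1 °C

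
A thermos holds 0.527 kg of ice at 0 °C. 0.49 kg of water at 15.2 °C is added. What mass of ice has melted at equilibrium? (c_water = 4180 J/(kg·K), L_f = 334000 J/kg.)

m_melted ≈ 0.0932 kg

Cooling the water to 0 °C releases 0.49×4180×15.2 = 31133 J.
To melt every bit of ice: 0.527×334000 = 176018 J.
31133 J < 176018 J, so only part of the ice melts and the system sits at 0 °C.
m_melted×334000 = 31133  ⇒  m_melted ≈ 0.09321 kg.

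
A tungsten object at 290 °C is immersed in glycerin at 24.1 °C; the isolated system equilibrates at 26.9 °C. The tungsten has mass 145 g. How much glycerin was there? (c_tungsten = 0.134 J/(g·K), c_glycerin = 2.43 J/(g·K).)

m ≈ 751 g

|Q_tungsten| = |Q_glycerin|:
145×0.134×(290 − 26.9) = m×2.43×(26.9 − 24.1)
6.804 m = 5112  ⇒  m ≈ 751.3 g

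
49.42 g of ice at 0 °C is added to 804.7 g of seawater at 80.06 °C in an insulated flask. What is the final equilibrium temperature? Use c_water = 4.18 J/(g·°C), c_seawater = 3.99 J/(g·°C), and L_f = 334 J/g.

Energy conservation, ΣQ = 0:
latent heat to melt: 49.42×334 = 16506; warm the meltwater: 206.58 T; seawater cools: 804.7×3.99×(T − 80.06) = 3210.8(T − 80.06)
3417.3 T = 257053 − 16506 = 240547
T ≈ 70.39 °C (positive, so assuming full melt was valid).

T_f ≈ 70.4 °C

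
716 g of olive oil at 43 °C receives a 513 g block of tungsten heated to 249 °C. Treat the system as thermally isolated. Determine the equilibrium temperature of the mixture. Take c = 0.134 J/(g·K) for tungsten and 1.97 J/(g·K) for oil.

T_f is the heat-capacity-weighted average of the initial temperatures:
T_f = (68.74·249 + 1410.5·43) / (68.74 + 1410.5)
    = 77769 / 1479.3 ≈ 52.57 °C

T_f ≈ 52.6 °C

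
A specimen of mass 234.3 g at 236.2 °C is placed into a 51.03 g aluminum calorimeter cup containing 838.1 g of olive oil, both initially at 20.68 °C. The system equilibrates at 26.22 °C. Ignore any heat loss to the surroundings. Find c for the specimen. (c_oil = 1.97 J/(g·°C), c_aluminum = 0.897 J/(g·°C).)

c ≈ 0.191 J/(g·°C)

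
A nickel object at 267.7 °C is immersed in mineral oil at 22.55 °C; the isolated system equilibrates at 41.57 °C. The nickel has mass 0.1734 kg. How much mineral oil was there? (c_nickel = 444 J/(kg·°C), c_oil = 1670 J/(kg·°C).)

m ≈ 0.548 kg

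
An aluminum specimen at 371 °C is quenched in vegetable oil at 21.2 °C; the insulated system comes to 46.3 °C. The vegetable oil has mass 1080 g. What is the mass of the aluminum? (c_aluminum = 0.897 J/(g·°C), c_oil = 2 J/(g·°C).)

m ≈ 186 g

Conservation of energy gives ΣQ = 0:
m×0.897×(46.3 − 371) + 1080×2×(46.3 − 21.2) = 0
-291.26 m = -54216
m = -54216/-291.26 ≈ 186.1 g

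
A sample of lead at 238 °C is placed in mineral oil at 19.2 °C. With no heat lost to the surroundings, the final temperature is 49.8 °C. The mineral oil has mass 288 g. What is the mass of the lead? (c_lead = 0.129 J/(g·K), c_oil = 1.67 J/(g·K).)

m ≈ 606 g

Net heat exchanged in the isolated system is zero:
m·0.129·(49.8 − 238) + 288·1.67·(49.8 − 19.2) = 0
-24.28 m = -14717
m = -14717/-24.28 ≈ 606.2 g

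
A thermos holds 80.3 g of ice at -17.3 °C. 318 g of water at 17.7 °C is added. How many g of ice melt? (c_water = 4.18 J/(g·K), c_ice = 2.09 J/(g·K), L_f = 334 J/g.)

Water can give up m c ΔT = 318·4.18·17.7 = 23528 J before reaching 0 °C.
Warming the ice to 0 °C takes 80.3·2.09·17.3 = 2903.4 J, leaving 20624 J for melting.
To melt every bit of ice: 80.3·334 = 26820 J.
That's not enough to melt it all — equilibrium is at 0 °C with ice remaining.
m_melted·334 = 20624  ⇒  m_melted ≈ 61.75 g.

m_melted ≈ 61.7 g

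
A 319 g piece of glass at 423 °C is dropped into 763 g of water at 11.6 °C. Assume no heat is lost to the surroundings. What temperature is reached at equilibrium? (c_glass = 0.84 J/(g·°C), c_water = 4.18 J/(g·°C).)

T_f ≈ 43.5 °C

Heat lost by the glass equals heat gained by the water:
319*0.84*(423 − T) = 763*4.18*(T − 11.6)
267.96(423 − T) = 3189.3(T − 11.6)
3457.3 T = 150343  ⇒  T ≈ 43.49 °C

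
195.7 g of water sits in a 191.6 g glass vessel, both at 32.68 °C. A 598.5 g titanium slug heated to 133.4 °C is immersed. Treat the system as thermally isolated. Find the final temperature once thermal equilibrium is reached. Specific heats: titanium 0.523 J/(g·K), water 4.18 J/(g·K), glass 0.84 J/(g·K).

Heat gained plus heat lost sum to zero:
598.5*0.523*(T − 133.4) + 195.7*4.18*(T − 32.68) + 191.6*0.84*(T − 32.68) = 0
313.02(T − 133.4) + 818.03(T − 32.68) + 160.94(T − 32.68) = 0
(313.02 + 818.03 + 160.94) T = 313.02*133.4 + 818.03*32.68 + 160.94*32.68
T ≈ 57.08 °C

T_f ≈ 57.1 °C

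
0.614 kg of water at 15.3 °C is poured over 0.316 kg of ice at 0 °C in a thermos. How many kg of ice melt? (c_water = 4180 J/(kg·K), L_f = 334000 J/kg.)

m_melted ≈ 0.118 kg

Cooling the water to 0 °C releases 0.614·4180·15.3 = 39268 J.
Melting all 0.316 kg of ice would need 0.316·334000 = 105544 J.
Since 39268 < 105544 J, not all the ice melts; equilibrium is at 0 °C.
m_melted·334000 = 39268  ⇒  m_melted ≈ 0.1176 kg.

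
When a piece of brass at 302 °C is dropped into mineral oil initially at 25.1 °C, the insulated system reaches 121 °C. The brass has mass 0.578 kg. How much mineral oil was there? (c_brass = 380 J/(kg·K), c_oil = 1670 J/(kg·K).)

|Q_brass| = |Q_oil|:
0.578×380×(302 − 121) = m×1670×(121 − 25.1)
160153 m = 39755  ⇒  m ≈ 0.2482 kg

m ≈ 0.248 kg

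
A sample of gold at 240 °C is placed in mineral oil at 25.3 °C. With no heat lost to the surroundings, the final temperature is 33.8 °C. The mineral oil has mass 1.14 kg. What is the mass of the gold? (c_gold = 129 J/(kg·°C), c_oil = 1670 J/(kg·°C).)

Conservation of energy gives ΣQ = 0:
m·129·(33.8 − 240) + 1.14·1670·(33.8 − 25.3) = 0
-26600 m = -16182
m = -16182/-26600 ≈ 0.6084 kg

m ≈ 0.608 kg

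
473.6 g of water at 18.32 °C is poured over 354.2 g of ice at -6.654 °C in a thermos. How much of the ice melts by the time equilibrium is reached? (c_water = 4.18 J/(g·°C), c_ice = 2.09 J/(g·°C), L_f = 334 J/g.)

m_melted ≈ 93.8 g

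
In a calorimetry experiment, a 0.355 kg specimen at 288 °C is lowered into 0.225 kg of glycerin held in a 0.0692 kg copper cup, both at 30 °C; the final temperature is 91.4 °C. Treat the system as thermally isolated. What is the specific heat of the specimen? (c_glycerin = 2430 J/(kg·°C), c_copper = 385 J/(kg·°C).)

c ≈ 504 J/(kg·°C)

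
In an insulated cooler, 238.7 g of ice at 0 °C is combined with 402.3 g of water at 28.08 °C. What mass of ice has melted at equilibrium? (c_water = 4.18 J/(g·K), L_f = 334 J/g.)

Cooling the water to 0 °C releases 402.3×4.18×28.08 = 47220 J.
To melt every bit of ice: 238.7×334 = 79726 J.
Since 47220 < 79726 J, not all the ice melts; equilibrium is at 0 °C.
m_melted×334 = 47220  ⇒  m_melted ≈ 141.4 g.

m_melted ≈ 141 g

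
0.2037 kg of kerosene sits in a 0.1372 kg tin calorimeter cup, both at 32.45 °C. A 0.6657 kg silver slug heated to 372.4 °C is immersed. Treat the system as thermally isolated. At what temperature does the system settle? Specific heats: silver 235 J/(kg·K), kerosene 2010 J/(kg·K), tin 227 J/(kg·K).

Let T be the final temperature. ΣQ_i = 0:
0.6657×235×(T − 372.4) + 0.2037×2010×(T − 32.45) + 0.1372×227×(T − 32.45) = 0
156.44(T − 372.4) + 409.44(T − 32.45) + 31.14(T − 32.45) = 0
(156.44 + 409.44 + 31.14) T = 156.44×372.4 + 409.44×32.45 + 31.14×32.45
T = 72555 / 597.02 = 122 °C

T_f ≈ 121.5 °C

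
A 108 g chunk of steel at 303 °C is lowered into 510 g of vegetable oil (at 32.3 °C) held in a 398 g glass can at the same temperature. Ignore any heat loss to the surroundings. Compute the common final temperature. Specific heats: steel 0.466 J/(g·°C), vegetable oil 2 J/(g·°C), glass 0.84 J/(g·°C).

Heat gained plus heat lost sum to zero:
108*0.466*(T − 303) + 510*2*(T − 32.3) + 398*0.84*(T − 32.3) = 0
(50.33 + 1020 + 334.32) T = 50.33*303 + 1020*32.3 + 334.32*32.3
T = 58994 / 1404.6 = 42 °C

T_f ≈ 42.0 °C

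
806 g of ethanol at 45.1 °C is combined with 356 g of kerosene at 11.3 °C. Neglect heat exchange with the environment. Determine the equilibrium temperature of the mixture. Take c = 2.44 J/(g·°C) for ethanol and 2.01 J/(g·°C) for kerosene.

T_f ≈ 36.1 °C

Set heat shed by the hot body equal to heat absorbed by the cold body:
806·2.44·(45.1 − T) = 356·2.01·(T − 11.3)
1966.6(45.1 − T) = 715.56(T − 11.3)
2682.2 T = 96781  ⇒  T ≈ 36.08 °C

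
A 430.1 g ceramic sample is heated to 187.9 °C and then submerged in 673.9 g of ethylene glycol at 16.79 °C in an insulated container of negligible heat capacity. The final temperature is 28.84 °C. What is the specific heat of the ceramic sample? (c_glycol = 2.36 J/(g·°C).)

c ≈ 0.28 J/(g·°C)

Taking heat into each body as positive, Σ m c ΔT = 0:
430.1×c×(28.84 − 187.9) + 673.9×2.36×(28.84 − 16.79) = 0
-68412 c = -19164
c = -19164/-68412 ≈ 0.2801 J/(g·°C)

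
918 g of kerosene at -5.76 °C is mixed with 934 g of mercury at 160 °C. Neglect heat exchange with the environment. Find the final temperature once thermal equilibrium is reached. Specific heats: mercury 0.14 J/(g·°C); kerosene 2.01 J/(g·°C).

Let T be the final temperature. ΣQ_i = 0:
934×0.14×(T − 160) + 918×2.01×(T − (-5.76)) = 0
1975.9 T = 10293
T ≈ 5.21 °C

T_f ≈ 5.2 °C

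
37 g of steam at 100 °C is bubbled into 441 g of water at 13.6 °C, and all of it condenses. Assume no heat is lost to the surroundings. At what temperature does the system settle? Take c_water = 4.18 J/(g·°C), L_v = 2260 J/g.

T_f ≈ 62.1 °C

Sum of m c ΔT and latent-heat terms is zero:
steam→water at 100 °C releases m L_v = 37×2260 = 83620
  condensed water 100 °C→T: 154.66(T − 100)
  original water: 1843.4(T − 13.6)
1998 T = 83620 + 15466 + 25070 = 124156
T ≈ 62.14 °C (< 100 °C, so full condensation is consistent).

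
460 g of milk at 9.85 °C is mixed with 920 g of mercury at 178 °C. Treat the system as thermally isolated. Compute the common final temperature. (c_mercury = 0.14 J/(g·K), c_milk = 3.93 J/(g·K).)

T_f ≈ 21.0 °C

|Q_mercury| = |Q_milk|:
920·0.14·(178 − T) = 460·3.93·(T − 9.85)
128.8(178 − T) = 1807.8(T − 9.85)
1936.6 T = 40733  ⇒  T ≈ 21.03 °C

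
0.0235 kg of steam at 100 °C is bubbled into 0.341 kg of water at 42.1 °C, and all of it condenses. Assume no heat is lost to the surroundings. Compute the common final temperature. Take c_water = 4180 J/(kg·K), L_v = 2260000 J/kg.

Energy conservation, ΣQ = 0:
condense steam: −0.0235×2260000 = −53110
  condensate cools 100→T: 0.0235×4180×(T − 100) = 98.23(T − 100)
  water warms: 0.341×4180×(T − 42.1) = 1425.4(T − 42.1)
1523.6 T = 53110 + 9823 + 60008 = 122941
T ≈ 80.69 °C, under the boiling point, so the assumption holds.

T_f ≈ 80.7 °C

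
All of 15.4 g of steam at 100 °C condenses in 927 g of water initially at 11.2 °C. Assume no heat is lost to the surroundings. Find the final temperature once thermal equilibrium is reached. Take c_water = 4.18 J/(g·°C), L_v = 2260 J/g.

T_f ≈ 21.5 °C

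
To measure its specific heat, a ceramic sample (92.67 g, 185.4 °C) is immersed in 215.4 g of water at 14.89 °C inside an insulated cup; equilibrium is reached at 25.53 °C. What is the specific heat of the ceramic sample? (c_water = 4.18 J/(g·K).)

c ≈ 0.647 J/(g·K)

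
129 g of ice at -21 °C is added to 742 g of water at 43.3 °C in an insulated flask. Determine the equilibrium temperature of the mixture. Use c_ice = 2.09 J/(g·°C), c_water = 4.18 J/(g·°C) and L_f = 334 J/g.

T_f ≈ 23.5 °C

Sum of m c ΔT and latent-heat terms is zero:
ice -21→0 °C: 129×2.09×21 = 5661.8
  latent heat to melt: 129×334 = 43086
  warm the meltwater: 539.22 T
  water cools: 742×4.18×(T − 43.3) = 3101.6(T − 43.3)
3640.8 T = 134298 − 48748 = 85550
T ≈ 23.50 °C (positive, so assuming full melt was valid).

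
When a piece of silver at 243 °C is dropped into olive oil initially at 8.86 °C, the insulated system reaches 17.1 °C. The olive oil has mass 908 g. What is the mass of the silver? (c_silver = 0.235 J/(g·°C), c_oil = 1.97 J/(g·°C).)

m ≈ 278 g

Heat gained plus heat lost sum to zero:
m×0.235×(17.1 − 243) + 908×1.97×(17.1 − 8.86) = 0
-53.09 m = -14739
m = -14739/-53.09 ≈ 277.6 g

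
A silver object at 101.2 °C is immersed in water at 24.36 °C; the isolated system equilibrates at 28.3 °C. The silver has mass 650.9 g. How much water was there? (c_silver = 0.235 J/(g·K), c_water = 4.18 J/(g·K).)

Heat lost by the silver = heat gained by the water:
650.9·0.235·(101.2 − 28.3) = m·4.18·(28.3 − 24.36)
16.47 m = 11151  ⇒  m ≈ 677.1 g

m ≈ 677 g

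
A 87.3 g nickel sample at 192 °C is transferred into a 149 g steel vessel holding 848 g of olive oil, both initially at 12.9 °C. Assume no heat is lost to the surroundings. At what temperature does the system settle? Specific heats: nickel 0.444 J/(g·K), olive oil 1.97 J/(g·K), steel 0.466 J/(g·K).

T_f ≈ 16.8 °C

Heat gained plus heat lost sum to zero:
87.3×0.444×(T − 192) + 848×1.97×(T − 12.9) + 149×0.466×(T − 12.9) = 0
1778.8 T = 29888
T = 29888/1778.8 ≈ 16.80 °C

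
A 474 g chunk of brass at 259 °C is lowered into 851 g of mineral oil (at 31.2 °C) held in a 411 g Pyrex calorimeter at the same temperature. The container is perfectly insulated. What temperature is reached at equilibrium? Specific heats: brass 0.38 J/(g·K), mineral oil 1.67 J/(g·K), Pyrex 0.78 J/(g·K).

Heat gained plus heat lost sum to zero:
474*0.38*(T − 259) + 851*1.67*(T − 31.2) + 411*0.78*(T − 31.2) = 0
180.12(T − 259) + 1421.2(T − 31.2) + 320.58(T − 31.2) = 0
(180.12 + 1421.2 + 320.58) T = 180.12*259 + 1421.2*31.2 + 320.58*31.2
T = 100994/1921.9 ≈ 52.55 °C

T_f ≈ 52.5 °C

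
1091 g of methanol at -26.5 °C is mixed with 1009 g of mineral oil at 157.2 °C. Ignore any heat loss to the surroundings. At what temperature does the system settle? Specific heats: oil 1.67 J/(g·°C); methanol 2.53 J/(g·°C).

|Q_oil| = |Q_methanol|:
1009·1.67·(157.2 − T) = 1091·2.53·(T − (-26.5))
1685(157.2 − T) = 2760.2(T − (-26.5))
4445.3 T = 191741  ⇒  T ≈ 43.13 °C

T_f ≈ 43.1 °C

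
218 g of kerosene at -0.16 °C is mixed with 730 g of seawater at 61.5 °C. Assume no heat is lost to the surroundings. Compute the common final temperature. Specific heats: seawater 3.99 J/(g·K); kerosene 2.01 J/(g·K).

T_f ≈ 53.4 °C

T_f = Σ m_i c_i T_i / Σ m_i c_i:
T_f = (2912.7×61.5 + 438.18×(-0.16)) / (2912.7 + 438.18)
    = 179061 / 3350.9 ≈ 53.44 °C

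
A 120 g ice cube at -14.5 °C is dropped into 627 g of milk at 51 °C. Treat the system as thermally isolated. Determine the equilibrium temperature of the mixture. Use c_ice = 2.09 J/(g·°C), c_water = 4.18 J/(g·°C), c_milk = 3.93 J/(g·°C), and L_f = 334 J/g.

T_f ≈ 27.6 °C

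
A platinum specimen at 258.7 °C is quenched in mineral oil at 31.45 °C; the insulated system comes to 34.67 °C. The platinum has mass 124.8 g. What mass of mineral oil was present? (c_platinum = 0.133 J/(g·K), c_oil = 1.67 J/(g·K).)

m ≈ 692 g

Heat lost by the platinum = heat gained by the oil:
124.8·0.133·(258.7 − 34.67) = m·1.67·(34.67 − 31.45)
5.377 m = 3718.5  ⇒  m ≈ 691.5 g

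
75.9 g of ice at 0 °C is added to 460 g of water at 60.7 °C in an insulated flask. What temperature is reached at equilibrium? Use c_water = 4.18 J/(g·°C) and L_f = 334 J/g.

Conservation of energy gives ΣQ = 0:
melt ice: 75.9·334 = 25351; warm the meltwater: 317.26 T; water: 1922.8(T − 60.7)
2240.1 T = 116714 − 25351 = 91363
T ≈ 40.79 °C (positive, so assuming full melt was valid).

T_f ≈ 40.8 °C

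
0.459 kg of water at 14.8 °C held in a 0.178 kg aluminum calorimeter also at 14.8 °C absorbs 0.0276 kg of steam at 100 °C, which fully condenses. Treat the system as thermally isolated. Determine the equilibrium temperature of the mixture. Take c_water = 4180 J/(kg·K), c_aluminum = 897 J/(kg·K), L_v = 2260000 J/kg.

Net heat exchanged in the isolated system is zero:
latent heat released on condensation: 0.0276×2260000 = 62376; condensate cools 100→T: 0.0276×4180×(T − 100) = 115.37(T − 100); water warms: 0.459×4180×(T − 14.8) = 1918.6(T − 14.8); cup: 159.67(T − 14.8)
2193.7 T = 62376 + 11537 + 30759 = 104671
T ≈ 47.72 °C, under the boiling point, so the assumption holds.

T_f ≈ 47.7 °C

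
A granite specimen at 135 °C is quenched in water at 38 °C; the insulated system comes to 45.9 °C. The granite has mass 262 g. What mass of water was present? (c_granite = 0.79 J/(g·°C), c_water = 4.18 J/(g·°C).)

Let T be the final temperature. ΣQ_i = 0:
262×0.79×(45.9 − 135) + m×4.18×(45.9 − 38) = 0
33.02 m = 18442
m = 18442/33.02 ≈ 558.5 g

m ≈ 558 g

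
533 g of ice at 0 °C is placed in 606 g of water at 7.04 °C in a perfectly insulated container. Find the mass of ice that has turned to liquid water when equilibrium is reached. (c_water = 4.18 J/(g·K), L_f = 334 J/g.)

Cooling the water to 0 °C releases 606·4.18·7.04 = 17833 J.
To melt every bit of ice: 533·334 = 178022 J.
17833 J < 178022 J, so only part of the ice melts and the system sits at 0 °C.
m_melt = 17833 / L_f = 53.39 g.

m_melted ≈ 53.4 g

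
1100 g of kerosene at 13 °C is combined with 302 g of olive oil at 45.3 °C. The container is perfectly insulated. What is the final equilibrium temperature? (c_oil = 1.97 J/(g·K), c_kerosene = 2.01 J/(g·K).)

Energy conservation, ΣQ = 0:
302·1.97·(T − 45.3) + 1100·2.01·(T − 13) = 0
594.94(T − 45.3) + 2211(T − 13) = 0
2805.9 T = 55694
T = 55694 / 2805.9 = 19.8 °C

T_f ≈ 19.8 °C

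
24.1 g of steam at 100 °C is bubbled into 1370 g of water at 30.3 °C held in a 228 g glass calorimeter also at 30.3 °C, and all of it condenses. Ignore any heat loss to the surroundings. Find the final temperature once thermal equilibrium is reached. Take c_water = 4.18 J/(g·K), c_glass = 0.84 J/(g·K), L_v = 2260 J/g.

T_f ≈ 40.5 °C

Let T be the final temperature. ΣQ_i = 0:
condense steam: −24.1·2260 = −54466; condensate cools 100→T: 24.1·4.18·(T − 100) = 100.74(T − 100); original water: 5726.6(T − 30.3); cup: 191.52(T − 30.3)
6018.9 T = 54466 + 10074 + 179319 = 243859
T ≈ 40.52 °C — below 100 °C, confirming all the steam condensed.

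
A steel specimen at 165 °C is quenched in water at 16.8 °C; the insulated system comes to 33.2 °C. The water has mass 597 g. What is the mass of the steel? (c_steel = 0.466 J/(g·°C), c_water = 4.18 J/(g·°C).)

m ≈ 666 g

Conservation of energy gives ΣQ = 0:
m×0.466×(33.2 − 165) + 597×4.18×(33.2 − 16.8) = 0
-61.42 m = -40926
m = -40926/-61.42 ≈ 666.3 g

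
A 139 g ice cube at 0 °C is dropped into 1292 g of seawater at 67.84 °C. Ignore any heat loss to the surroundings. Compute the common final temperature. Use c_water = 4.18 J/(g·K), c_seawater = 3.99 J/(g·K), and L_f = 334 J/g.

Taking heat into each body as positive, Σ m c ΔT = 0:
melt ice: 139·334 = 46426; meltwater 0→T: 139·4.18·T = 581.02 T; seawater cools: 1292·3.99·(T − 67.84) = 5155.1(T − 67.84)
5736.1 T = 349721 − 46426 = 303295
T ≈ 52.87 °C (positive, so assuming full melt was valid).

T_f ≈ 52.9 °C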